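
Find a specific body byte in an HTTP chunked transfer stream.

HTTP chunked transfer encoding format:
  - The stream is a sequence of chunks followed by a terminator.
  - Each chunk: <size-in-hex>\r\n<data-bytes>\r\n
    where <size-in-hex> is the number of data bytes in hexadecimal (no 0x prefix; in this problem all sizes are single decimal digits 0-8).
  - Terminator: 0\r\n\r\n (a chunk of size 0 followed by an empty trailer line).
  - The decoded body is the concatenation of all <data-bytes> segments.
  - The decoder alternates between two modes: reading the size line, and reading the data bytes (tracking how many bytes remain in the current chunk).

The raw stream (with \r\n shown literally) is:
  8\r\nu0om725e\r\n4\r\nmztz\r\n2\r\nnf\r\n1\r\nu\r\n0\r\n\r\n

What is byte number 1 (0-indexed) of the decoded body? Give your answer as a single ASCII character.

Answer: 0

Derivation:
Chunk 1: stream[0..1]='8' size=0x8=8, data at stream[3..11]='u0om725e' -> body[0..8], body so far='u0om725e'
Chunk 2: stream[13..14]='4' size=0x4=4, data at stream[16..20]='mztz' -> body[8..12], body so far='u0om725emztz'
Chunk 3: stream[22..23]='2' size=0x2=2, data at stream[25..27]='nf' -> body[12..14], body so far='u0om725emztznf'
Chunk 4: stream[29..30]='1' size=0x1=1, data at stream[32..33]='u' -> body[14..15], body so far='u0om725emztznfu'
Chunk 5: stream[35..36]='0' size=0 (terminator). Final body='u0om725emztznfu' (15 bytes)
Body byte 1 = '0'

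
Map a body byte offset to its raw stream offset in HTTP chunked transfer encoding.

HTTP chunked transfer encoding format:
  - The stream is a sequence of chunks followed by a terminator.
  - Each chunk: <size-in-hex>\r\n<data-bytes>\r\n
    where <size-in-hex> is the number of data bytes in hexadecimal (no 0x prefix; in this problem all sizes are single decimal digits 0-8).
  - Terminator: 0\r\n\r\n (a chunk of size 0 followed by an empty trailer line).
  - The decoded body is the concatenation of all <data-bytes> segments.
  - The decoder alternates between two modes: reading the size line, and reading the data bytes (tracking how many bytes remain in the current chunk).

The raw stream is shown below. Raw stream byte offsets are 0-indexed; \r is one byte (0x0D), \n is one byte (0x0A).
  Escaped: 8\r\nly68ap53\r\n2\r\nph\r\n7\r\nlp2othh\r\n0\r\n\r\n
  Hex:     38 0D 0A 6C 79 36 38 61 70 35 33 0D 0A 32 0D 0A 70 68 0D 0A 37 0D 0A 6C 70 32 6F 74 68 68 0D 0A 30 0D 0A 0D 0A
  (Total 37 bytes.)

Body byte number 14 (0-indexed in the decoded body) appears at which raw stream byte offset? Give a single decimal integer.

Answer: 27

Derivation:
Chunk 1: stream[0..1]='8' size=0x8=8, data at stream[3..11]='ly68ap53' -> body[0..8], body so far='ly68ap53'
Chunk 2: stream[13..14]='2' size=0x2=2, data at stream[16..18]='ph' -> body[8..10], body so far='ly68ap53ph'
Chunk 3: stream[20..21]='7' size=0x7=7, data at stream[23..30]='lp2othh' -> body[10..17], body so far='ly68ap53phlp2othh'
Chunk 4: stream[32..33]='0' size=0 (terminator). Final body='ly68ap53phlp2othh' (17 bytes)
Body byte 14 at stream offset 27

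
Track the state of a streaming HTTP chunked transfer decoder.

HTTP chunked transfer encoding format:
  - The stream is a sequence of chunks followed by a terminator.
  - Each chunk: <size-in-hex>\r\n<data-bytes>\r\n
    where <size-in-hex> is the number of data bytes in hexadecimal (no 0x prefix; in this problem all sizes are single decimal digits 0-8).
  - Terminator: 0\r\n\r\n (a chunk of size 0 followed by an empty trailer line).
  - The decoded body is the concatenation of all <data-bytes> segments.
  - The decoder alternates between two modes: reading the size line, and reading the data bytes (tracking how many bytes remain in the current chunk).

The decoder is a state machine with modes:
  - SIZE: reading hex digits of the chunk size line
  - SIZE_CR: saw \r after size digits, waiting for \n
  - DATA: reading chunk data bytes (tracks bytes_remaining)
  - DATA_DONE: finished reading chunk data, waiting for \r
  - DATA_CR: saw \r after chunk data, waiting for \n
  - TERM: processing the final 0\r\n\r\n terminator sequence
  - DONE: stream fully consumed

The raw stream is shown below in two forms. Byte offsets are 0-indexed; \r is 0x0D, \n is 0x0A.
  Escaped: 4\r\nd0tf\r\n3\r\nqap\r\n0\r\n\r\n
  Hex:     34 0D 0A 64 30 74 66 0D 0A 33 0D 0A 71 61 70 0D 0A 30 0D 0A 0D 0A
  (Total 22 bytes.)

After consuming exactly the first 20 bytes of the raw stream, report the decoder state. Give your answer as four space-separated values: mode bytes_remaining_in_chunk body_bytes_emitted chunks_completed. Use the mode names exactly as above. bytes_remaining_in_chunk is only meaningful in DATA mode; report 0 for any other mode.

Byte 0 = '4': mode=SIZE remaining=0 emitted=0 chunks_done=0
Byte 1 = 0x0D: mode=SIZE_CR remaining=0 emitted=0 chunks_done=0
Byte 2 = 0x0A: mode=DATA remaining=4 emitted=0 chunks_done=0
Byte 3 = 'd': mode=DATA remaining=3 emitted=1 chunks_done=0
Byte 4 = '0': mode=DATA remaining=2 emitted=2 chunks_done=0
Byte 5 = 't': mode=DATA remaining=1 emitted=3 chunks_done=0
Byte 6 = 'f': mode=DATA_DONE remaining=0 emitted=4 chunks_done=0
Byte 7 = 0x0D: mode=DATA_CR remaining=0 emitted=4 chunks_done=0
Byte 8 = 0x0A: mode=SIZE remaining=0 emitted=4 chunks_done=1
Byte 9 = '3': mode=SIZE remaining=0 emitted=4 chunks_done=1
Byte 10 = 0x0D: mode=SIZE_CR remaining=0 emitted=4 chunks_done=1
Byte 11 = 0x0A: mode=DATA remaining=3 emitted=4 chunks_done=1
Byte 12 = 'q': mode=DATA remaining=2 emitted=5 chunks_done=1
Byte 13 = 'a': mode=DATA remaining=1 emitted=6 chunks_done=1
Byte 14 = 'p': mode=DATA_DONE remaining=0 emitted=7 chunks_done=1
Byte 15 = 0x0D: mode=DATA_CR remaining=0 emitted=7 chunks_done=1
Byte 16 = 0x0A: mode=SIZE remaining=0 emitted=7 chunks_done=2
Byte 17 = '0': mode=SIZE remaining=0 emitted=7 chunks_done=2
Byte 18 = 0x0D: mode=SIZE_CR remaining=0 emitted=7 chunks_done=2
Byte 19 = 0x0A: mode=TERM remaining=0 emitted=7 chunks_done=2

Answer: TERM 0 7 2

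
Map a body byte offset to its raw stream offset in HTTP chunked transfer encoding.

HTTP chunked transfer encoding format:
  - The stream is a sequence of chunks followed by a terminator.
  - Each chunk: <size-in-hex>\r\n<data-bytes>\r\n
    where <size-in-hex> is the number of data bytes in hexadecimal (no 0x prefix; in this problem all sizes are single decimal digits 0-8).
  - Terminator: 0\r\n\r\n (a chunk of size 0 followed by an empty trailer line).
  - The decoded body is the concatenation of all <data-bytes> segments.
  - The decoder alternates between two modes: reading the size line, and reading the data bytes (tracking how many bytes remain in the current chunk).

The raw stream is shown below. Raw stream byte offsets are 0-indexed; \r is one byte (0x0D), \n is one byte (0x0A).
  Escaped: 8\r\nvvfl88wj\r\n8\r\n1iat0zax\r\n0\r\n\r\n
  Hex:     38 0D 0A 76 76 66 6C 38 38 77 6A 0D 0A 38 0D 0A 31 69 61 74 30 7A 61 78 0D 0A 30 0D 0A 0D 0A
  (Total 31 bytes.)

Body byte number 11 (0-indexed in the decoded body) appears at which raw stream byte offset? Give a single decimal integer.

Chunk 1: stream[0..1]='8' size=0x8=8, data at stream[3..11]='vvfl88wj' -> body[0..8], body so far='vvfl88wj'
Chunk 2: stream[13..14]='8' size=0x8=8, data at stream[16..24]='1iat0zax' -> body[8..16], body so far='vvfl88wj1iat0zax'
Chunk 3: stream[26..27]='0' size=0 (terminator). Final body='vvfl88wj1iat0zax' (16 bytes)
Body byte 11 at stream offset 19

Answer: 19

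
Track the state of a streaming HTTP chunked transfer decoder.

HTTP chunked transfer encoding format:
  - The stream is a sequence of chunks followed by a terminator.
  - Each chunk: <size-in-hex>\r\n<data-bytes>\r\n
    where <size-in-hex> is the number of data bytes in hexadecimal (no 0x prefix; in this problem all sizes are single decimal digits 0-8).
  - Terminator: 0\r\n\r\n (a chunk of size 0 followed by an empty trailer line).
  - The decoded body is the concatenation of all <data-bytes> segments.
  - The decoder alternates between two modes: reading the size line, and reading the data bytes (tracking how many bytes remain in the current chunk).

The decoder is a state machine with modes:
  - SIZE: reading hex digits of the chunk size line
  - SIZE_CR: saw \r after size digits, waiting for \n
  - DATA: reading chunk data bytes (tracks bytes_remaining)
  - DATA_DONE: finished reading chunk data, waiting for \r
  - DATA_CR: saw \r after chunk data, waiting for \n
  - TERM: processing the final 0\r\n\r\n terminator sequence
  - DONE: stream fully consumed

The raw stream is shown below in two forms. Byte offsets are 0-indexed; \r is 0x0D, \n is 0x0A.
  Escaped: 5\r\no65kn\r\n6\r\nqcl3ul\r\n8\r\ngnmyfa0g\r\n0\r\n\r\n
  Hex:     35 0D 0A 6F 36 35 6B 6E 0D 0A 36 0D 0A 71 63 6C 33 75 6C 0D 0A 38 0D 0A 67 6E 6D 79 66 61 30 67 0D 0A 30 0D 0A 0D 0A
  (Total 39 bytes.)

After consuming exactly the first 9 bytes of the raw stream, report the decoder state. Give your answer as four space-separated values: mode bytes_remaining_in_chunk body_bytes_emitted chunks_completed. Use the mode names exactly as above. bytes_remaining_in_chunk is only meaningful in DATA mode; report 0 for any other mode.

Byte 0 = '5': mode=SIZE remaining=0 emitted=0 chunks_done=0
Byte 1 = 0x0D: mode=SIZE_CR remaining=0 emitted=0 chunks_done=0
Byte 2 = 0x0A: mode=DATA remaining=5 emitted=0 chunks_done=0
Byte 3 = 'o': mode=DATA remaining=4 emitted=1 chunks_done=0
Byte 4 = '6': mode=DATA remaining=3 emitted=2 chunks_done=0
Byte 5 = '5': mode=DATA remaining=2 emitted=3 chunks_done=0
Byte 6 = 'k': mode=DATA remaining=1 emitted=4 chunks_done=0
Byte 7 = 'n': mode=DATA_DONE remaining=0 emitted=5 chunks_done=0
Byte 8 = 0x0D: mode=DATA_CR remaining=0 emitted=5 chunks_done=0

Answer: DATA_CR 0 5 0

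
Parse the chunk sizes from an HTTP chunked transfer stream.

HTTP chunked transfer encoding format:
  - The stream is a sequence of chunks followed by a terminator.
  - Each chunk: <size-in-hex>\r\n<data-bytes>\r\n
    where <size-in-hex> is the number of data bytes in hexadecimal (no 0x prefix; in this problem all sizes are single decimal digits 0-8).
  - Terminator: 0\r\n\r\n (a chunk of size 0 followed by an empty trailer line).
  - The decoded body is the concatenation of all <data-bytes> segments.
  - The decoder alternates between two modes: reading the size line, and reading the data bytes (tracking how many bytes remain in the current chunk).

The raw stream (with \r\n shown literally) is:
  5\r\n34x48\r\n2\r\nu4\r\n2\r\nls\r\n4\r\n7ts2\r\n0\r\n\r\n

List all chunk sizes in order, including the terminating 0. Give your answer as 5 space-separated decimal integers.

Chunk 1: stream[0..1]='5' size=0x5=5, data at stream[3..8]='34x48' -> body[0..5], body so far='34x48'
Chunk 2: stream[10..11]='2' size=0x2=2, data at stream[13..15]='u4' -> body[5..7], body so far='34x48u4'
Chunk 3: stream[17..18]='2' size=0x2=2, data at stream[20..22]='ls' -> body[7..9], body so far='34x48u4ls'
Chunk 4: stream[24..25]='4' size=0x4=4, data at stream[27..31]='7ts2' -> body[9..13], body so far='34x48u4ls7ts2'
Chunk 5: stream[33..34]='0' size=0 (terminator). Final body='34x48u4ls7ts2' (13 bytes)

Answer: 5 2 2 4 0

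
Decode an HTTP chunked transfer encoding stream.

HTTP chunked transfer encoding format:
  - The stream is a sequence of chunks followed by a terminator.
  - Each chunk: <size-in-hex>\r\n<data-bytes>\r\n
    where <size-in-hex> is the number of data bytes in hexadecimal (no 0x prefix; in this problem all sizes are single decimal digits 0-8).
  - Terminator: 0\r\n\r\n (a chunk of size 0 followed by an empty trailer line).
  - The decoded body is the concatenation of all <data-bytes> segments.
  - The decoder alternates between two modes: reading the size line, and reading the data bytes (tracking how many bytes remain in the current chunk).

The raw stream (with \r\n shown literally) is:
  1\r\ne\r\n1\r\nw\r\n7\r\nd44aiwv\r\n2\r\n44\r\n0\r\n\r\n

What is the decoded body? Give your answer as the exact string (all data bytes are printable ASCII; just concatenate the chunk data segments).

Answer: ewd44aiwv44

Derivation:
Chunk 1: stream[0..1]='1' size=0x1=1, data at stream[3..4]='e' -> body[0..1], body so far='e'
Chunk 2: stream[6..7]='1' size=0x1=1, data at stream[9..10]='w' -> body[1..2], body so far='ew'
Chunk 3: stream[12..13]='7' size=0x7=7, data at stream[15..22]='d44aiwv' -> body[2..9], body so far='ewd44aiwv'
Chunk 4: stream[24..25]='2' size=0x2=2, data at stream[27..29]='44' -> body[9..11], body so far='ewd44aiwv44'
Chunk 5: stream[31..32]='0' size=0 (terminator). Final body='ewd44aiwv44' (11 bytes)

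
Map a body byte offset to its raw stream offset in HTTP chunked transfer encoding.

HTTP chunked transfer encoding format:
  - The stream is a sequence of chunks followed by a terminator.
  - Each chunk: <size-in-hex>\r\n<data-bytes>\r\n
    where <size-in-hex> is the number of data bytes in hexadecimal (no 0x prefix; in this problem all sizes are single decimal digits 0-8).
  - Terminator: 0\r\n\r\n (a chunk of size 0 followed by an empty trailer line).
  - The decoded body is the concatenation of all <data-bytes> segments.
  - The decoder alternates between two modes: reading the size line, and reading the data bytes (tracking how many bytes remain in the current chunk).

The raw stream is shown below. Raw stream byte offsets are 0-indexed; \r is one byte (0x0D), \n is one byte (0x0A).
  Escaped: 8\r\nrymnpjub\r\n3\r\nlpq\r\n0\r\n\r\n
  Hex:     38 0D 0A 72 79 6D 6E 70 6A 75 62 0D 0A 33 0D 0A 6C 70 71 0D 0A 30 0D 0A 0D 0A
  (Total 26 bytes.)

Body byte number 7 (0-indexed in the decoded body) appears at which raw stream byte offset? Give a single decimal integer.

Chunk 1: stream[0..1]='8' size=0x8=8, data at stream[3..11]='rymnpjub' -> body[0..8], body so far='rymnpjub'
Chunk 2: stream[13..14]='3' size=0x3=3, data at stream[16..19]='lpq' -> body[8..11], body so far='rymnpjublpq'
Chunk 3: stream[21..22]='0' size=0 (terminator). Final body='rymnpjublpq' (11 bytes)
Body byte 7 at stream offset 10

Answer: 10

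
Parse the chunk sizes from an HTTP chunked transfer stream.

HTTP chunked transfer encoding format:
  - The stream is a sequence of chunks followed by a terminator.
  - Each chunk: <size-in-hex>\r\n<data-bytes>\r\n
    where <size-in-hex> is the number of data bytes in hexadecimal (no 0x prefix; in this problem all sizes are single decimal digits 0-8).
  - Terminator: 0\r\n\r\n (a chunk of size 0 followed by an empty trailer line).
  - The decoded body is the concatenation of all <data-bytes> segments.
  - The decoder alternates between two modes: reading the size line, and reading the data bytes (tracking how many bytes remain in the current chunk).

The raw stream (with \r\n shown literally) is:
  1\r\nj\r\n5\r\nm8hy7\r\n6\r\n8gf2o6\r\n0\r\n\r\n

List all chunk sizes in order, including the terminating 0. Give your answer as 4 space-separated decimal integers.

Chunk 1: stream[0..1]='1' size=0x1=1, data at stream[3..4]='j' -> body[0..1], body so far='j'
Chunk 2: stream[6..7]='5' size=0x5=5, data at stream[9..14]='m8hy7' -> body[1..6], body so far='jm8hy7'
Chunk 3: stream[16..17]='6' size=0x6=6, data at stream[19..25]='8gf2o6' -> body[6..12], body so far='jm8hy78gf2o6'
Chunk 4: stream[27..28]='0' size=0 (terminator). Final body='jm8hy78gf2o6' (12 bytes)

Answer: 1 5 6 0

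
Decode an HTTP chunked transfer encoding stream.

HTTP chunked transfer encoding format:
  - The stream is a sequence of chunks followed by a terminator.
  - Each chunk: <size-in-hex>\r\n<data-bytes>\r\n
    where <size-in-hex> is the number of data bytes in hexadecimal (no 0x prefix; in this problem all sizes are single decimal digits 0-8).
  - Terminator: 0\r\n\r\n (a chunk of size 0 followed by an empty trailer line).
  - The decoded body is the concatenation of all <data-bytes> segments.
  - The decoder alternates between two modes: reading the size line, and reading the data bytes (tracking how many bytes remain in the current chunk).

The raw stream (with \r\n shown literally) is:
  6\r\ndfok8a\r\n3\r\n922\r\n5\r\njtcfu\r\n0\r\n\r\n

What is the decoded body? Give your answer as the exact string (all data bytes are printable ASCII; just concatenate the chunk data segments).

Answer: dfok8a922jtcfu

Derivation:
Chunk 1: stream[0..1]='6' size=0x6=6, data at stream[3..9]='dfok8a' -> body[0..6], body so far='dfok8a'
Chunk 2: stream[11..12]='3' size=0x3=3, data at stream[14..17]='922' -> body[6..9], body so far='dfok8a922'
Chunk 3: stream[19..20]='5' size=0x5=5, data at stream[22..27]='jtcfu' -> body[9..14], body so far='dfok8a922jtcfu'
Chunk 4: stream[29..30]='0' size=0 (terminator). Final body='dfok8a922jtcfu' (14 bytes)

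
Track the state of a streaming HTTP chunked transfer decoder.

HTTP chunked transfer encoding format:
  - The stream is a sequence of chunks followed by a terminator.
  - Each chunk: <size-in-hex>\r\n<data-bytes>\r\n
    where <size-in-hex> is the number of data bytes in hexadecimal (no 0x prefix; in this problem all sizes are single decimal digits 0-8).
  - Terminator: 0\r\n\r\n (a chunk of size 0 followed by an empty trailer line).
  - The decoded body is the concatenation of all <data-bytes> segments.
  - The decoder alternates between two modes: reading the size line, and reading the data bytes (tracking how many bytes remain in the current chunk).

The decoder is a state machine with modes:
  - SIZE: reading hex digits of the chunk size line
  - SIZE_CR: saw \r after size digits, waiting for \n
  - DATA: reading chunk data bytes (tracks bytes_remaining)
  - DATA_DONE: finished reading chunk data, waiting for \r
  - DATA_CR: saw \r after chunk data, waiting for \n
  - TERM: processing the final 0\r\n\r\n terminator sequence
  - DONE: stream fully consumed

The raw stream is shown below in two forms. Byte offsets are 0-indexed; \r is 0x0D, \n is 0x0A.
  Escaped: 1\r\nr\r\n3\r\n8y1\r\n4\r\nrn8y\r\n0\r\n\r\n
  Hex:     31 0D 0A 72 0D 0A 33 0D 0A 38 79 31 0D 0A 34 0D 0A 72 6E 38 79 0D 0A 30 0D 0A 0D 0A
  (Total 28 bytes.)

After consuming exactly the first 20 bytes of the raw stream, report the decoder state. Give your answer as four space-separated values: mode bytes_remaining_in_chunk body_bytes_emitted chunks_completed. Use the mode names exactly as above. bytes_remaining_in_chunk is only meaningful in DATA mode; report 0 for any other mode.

Byte 0 = '1': mode=SIZE remaining=0 emitted=0 chunks_done=0
Byte 1 = 0x0D: mode=SIZE_CR remaining=0 emitted=0 chunks_done=0
Byte 2 = 0x0A: mode=DATA remaining=1 emitted=0 chunks_done=0
Byte 3 = 'r': mode=DATA_DONE remaining=0 emitted=1 chunks_done=0
Byte 4 = 0x0D: mode=DATA_CR remaining=0 emitted=1 chunks_done=0
Byte 5 = 0x0A: mode=SIZE remaining=0 emitted=1 chunks_done=1
Byte 6 = '3': mode=SIZE remaining=0 emitted=1 chunks_done=1
Byte 7 = 0x0D: mode=SIZE_CR remaining=0 emitted=1 chunks_done=1
Byte 8 = 0x0A: mode=DATA remaining=3 emitted=1 chunks_done=1
Byte 9 = '8': mode=DATA remaining=2 emitted=2 chunks_done=1
Byte 10 = 'y': mode=DATA remaining=1 emitted=3 chunks_done=1
Byte 11 = '1': mode=DATA_DONE remaining=0 emitted=4 chunks_done=1
Byte 12 = 0x0D: mode=DATA_CR remaining=0 emitted=4 chunks_done=1
Byte 13 = 0x0A: mode=SIZE remaining=0 emitted=4 chunks_done=2
Byte 14 = '4': mode=SIZE remaining=0 emitted=4 chunks_done=2
Byte 15 = 0x0D: mode=SIZE_CR remaining=0 emitted=4 chunks_done=2
Byte 16 = 0x0A: mode=DATA remaining=4 emitted=4 chunks_done=2
Byte 17 = 'r': mode=DATA remaining=3 emitted=5 chunks_done=2
Byte 18 = 'n': mode=DATA remaining=2 emitted=6 chunks_done=2
Byte 19 = '8': mode=DATA remaining=1 emitted=7 chunks_done=2

Answer: DATA 1 7 2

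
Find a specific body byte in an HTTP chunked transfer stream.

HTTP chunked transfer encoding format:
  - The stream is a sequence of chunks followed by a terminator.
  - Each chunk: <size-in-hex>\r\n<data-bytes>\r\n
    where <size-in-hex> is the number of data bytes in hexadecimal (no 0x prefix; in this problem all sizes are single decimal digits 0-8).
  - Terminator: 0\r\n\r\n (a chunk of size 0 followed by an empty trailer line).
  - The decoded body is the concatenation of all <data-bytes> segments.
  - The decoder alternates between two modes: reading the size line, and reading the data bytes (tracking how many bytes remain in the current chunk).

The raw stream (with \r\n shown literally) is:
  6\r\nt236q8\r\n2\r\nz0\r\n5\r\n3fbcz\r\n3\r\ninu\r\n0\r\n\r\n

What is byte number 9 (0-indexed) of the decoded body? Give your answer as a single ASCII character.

Chunk 1: stream[0..1]='6' size=0x6=6, data at stream[3..9]='t236q8' -> body[0..6], body so far='t236q8'
Chunk 2: stream[11..12]='2' size=0x2=2, data at stream[14..16]='z0' -> body[6..8], body so far='t236q8z0'
Chunk 3: stream[18..19]='5' size=0x5=5, data at stream[21..26]='3fbcz' -> body[8..13], body so far='t236q8z03fbcz'
Chunk 4: stream[28..29]='3' size=0x3=3, data at stream[31..34]='inu' -> body[13..16], body so far='t236q8z03fbczinu'
Chunk 5: stream[36..37]='0' size=0 (terminator). Final body='t236q8z03fbczinu' (16 bytes)
Body byte 9 = 'f'

Answer: f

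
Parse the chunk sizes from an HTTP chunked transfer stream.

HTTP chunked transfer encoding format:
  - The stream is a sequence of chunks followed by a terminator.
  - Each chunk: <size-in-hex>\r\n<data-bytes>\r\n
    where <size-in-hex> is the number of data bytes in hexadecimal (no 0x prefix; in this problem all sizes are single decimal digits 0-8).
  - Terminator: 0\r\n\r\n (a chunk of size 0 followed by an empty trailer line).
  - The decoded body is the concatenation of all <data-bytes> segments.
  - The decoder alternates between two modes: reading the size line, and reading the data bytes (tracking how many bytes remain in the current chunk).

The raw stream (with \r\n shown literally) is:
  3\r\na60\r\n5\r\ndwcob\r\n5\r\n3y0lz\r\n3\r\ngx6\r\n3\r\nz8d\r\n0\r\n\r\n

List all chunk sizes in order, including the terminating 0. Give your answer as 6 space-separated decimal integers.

Chunk 1: stream[0..1]='3' size=0x3=3, data at stream[3..6]='a60' -> body[0..3], body so far='a60'
Chunk 2: stream[8..9]='5' size=0x5=5, data at stream[11..16]='dwcob' -> body[3..8], body so far='a60dwcob'
Chunk 3: stream[18..19]='5' size=0x5=5, data at stream[21..26]='3y0lz' -> body[8..13], body so far='a60dwcob3y0lz'
Chunk 4: stream[28..29]='3' size=0x3=3, data at stream[31..34]='gx6' -> body[13..16], body so far='a60dwcob3y0lzgx6'
Chunk 5: stream[36..37]='3' size=0x3=3, data at stream[39..42]='z8d' -> body[16..19], body so far='a60dwcob3y0lzgx6z8d'
Chunk 6: stream[44..45]='0' size=0 (terminator). Final body='a60dwcob3y0lzgx6z8d' (19 bytes)

Answer: 3 5 5 3 3 0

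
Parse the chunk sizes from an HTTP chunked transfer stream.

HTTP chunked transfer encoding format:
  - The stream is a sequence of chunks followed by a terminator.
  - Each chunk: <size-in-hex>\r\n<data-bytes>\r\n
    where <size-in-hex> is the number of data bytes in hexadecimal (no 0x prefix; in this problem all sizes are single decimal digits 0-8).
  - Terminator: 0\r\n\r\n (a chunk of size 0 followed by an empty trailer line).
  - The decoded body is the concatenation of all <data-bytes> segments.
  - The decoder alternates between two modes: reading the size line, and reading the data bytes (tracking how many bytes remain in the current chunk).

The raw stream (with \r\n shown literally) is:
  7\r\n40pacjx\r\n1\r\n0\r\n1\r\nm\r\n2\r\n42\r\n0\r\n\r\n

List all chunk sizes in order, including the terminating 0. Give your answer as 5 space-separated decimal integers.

Chunk 1: stream[0..1]='7' size=0x7=7, data at stream[3..10]='40pacjx' -> body[0..7], body so far='40pacjx'
Chunk 2: stream[12..13]='1' size=0x1=1, data at stream[15..16]='0' -> body[7..8], body so far='40pacjx0'
Chunk 3: stream[18..19]='1' size=0x1=1, data at stream[21..22]='m' -> body[8..9], body so far='40pacjx0m'
Chunk 4: stream[24..25]='2' size=0x2=2, data at stream[27..29]='42' -> body[9..11], body so far='40pacjx0m42'
Chunk 5: stream[31..32]='0' size=0 (terminator). Final body='40pacjx0m42' (11 bytes)

Answer: 7 1 1 2 0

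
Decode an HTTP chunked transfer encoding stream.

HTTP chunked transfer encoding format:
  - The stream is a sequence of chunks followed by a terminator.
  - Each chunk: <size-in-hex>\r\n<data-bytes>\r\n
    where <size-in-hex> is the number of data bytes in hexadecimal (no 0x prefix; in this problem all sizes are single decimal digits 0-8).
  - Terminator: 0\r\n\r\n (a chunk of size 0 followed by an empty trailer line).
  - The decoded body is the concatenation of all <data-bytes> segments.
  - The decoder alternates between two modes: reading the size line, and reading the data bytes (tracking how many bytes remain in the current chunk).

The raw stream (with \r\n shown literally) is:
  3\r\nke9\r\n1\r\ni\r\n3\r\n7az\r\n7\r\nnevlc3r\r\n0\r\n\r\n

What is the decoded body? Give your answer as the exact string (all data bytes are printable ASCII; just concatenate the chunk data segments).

Answer: ke9i7aznevlc3r

Derivation:
Chunk 1: stream[0..1]='3' size=0x3=3, data at stream[3..6]='ke9' -> body[0..3], body so far='ke9'
Chunk 2: stream[8..9]='1' size=0x1=1, data at stream[11..12]='i' -> body[3..4], body so far='ke9i'
Chunk 3: stream[14..15]='3' size=0x3=3, data at stream[17..20]='7az' -> body[4..7], body so far='ke9i7az'
Chunk 4: stream[22..23]='7' size=0x7=7, data at stream[25..32]='nevlc3r' -> body[7..14], body so far='ke9i7aznevlc3r'
Chunk 5: stream[34..35]='0' size=0 (terminator). Final body='ke9i7aznevlc3r' (14 bytes)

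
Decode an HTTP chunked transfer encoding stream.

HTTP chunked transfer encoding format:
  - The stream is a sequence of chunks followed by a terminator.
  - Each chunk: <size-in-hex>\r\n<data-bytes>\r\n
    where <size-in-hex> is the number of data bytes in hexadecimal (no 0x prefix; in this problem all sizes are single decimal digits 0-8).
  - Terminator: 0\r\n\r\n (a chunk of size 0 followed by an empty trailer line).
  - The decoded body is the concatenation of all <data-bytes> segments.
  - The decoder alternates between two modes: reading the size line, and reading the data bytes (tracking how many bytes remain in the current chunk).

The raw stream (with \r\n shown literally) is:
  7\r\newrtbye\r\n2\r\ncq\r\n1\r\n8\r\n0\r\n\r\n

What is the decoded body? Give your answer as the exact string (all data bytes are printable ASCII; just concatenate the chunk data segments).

Chunk 1: stream[0..1]='7' size=0x7=7, data at stream[3..10]='ewrtbye' -> body[0..7], body so far='ewrtbye'
Chunk 2: stream[12..13]='2' size=0x2=2, data at stream[15..17]='cq' -> body[7..9], body so far='ewrtbyecq'
Chunk 3: stream[19..20]='1' size=0x1=1, data at stream[22..23]='8' -> body[9..10], body so far='ewrtbyecq8'
Chunk 4: stream[25..26]='0' size=0 (terminator). Final body='ewrtbyecq8' (10 bytes)

Answer: ewrtbyecq8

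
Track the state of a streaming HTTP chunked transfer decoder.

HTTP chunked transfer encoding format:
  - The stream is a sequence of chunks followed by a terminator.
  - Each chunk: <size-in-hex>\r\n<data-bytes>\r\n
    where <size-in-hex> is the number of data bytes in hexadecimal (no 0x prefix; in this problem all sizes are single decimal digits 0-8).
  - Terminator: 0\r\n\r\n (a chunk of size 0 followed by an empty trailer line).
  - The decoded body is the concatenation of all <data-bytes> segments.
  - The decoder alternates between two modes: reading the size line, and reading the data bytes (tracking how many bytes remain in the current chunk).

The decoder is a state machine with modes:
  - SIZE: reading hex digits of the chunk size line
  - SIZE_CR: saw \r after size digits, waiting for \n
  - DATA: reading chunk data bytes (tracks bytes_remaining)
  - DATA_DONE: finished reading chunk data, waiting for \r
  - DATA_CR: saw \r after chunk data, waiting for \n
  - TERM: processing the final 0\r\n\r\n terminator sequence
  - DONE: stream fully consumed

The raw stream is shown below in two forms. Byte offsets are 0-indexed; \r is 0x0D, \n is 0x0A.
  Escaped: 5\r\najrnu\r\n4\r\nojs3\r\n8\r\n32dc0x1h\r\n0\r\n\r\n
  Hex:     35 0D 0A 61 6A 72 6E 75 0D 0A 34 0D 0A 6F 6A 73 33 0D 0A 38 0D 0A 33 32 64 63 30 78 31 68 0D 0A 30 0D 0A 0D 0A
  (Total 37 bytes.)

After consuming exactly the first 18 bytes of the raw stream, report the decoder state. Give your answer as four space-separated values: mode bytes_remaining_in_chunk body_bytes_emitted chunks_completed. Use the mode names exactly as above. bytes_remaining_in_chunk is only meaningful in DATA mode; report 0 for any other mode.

Answer: DATA_CR 0 9 1

Derivation:
Byte 0 = '5': mode=SIZE remaining=0 emitted=0 chunks_done=0
Byte 1 = 0x0D: mode=SIZE_CR remaining=0 emitted=0 chunks_done=0
Byte 2 = 0x0A: mode=DATA remaining=5 emitted=0 chunks_done=0
Byte 3 = 'a': mode=DATA remaining=4 emitted=1 chunks_done=0
Byte 4 = 'j': mode=DATA remaining=3 emitted=2 chunks_done=0
Byte 5 = 'r': mode=DATA remaining=2 emitted=3 chunks_done=0
Byte 6 = 'n': mode=DATA remaining=1 emitted=4 chunks_done=0
Byte 7 = 'u': mode=DATA_DONE remaining=0 emitted=5 chunks_done=0
Byte 8 = 0x0D: mode=DATA_CR remaining=0 emitted=5 chunks_done=0
Byte 9 = 0x0A: mode=SIZE remaining=0 emitted=5 chunks_done=1
Byte 10 = '4': mode=SIZE remaining=0 emitted=5 chunks_done=1
Byte 11 = 0x0D: mode=SIZE_CR remaining=0 emitted=5 chunks_done=1
Byte 12 = 0x0A: mode=DATA remaining=4 emitted=5 chunks_done=1
Byte 13 = 'o': mode=DATA remaining=3 emitted=6 chunks_done=1
Byte 14 = 'j': mode=DATA remaining=2 emitted=7 chunks_done=1
Byte 15 = 's': mode=DATA remaining=1 emitted=8 chunks_done=1
Byte 16 = '3': mode=DATA_DONE remaining=0 emitted=9 chunks_done=1
Byte 17 = 0x0D: mode=DATA_CR remaining=0 emitted=9 chunks_done=1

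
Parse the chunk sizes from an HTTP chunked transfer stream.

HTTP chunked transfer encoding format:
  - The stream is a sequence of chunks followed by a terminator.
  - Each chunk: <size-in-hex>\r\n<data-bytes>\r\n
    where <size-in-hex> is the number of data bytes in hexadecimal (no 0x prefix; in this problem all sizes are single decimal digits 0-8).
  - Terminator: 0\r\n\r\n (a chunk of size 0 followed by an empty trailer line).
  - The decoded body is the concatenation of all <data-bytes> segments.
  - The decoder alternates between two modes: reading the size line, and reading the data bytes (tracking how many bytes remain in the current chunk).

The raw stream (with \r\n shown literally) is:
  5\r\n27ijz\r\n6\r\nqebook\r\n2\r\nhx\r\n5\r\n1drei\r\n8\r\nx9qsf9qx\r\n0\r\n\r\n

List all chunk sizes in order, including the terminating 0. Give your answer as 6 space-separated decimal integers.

Answer: 5 6 2 5 8 0

Derivation:
Chunk 1: stream[0..1]='5' size=0x5=5, data at stream[3..8]='27ijz' -> body[0..5], body so far='27ijz'
Chunk 2: stream[10..11]='6' size=0x6=6, data at stream[13..19]='qebook' -> body[5..11], body so far='27ijzqebook'
Chunk 3: stream[21..22]='2' size=0x2=2, data at stream[24..26]='hx' -> body[11..13], body so far='27ijzqebookhx'
Chunk 4: stream[28..29]='5' size=0x5=5, data at stream[31..36]='1drei' -> body[13..18], body so far='27ijzqebookhx1drei'
Chunk 5: stream[38..39]='8' size=0x8=8, data at stream[41..49]='x9qsf9qx' -> body[18..26], body so far='27ijzqebookhx1dreix9qsf9qx'
Chunk 6: stream[51..52]='0' size=0 (terminator). Final body='27ijzqebookhx1dreix9qsf9qx' (26 bytes)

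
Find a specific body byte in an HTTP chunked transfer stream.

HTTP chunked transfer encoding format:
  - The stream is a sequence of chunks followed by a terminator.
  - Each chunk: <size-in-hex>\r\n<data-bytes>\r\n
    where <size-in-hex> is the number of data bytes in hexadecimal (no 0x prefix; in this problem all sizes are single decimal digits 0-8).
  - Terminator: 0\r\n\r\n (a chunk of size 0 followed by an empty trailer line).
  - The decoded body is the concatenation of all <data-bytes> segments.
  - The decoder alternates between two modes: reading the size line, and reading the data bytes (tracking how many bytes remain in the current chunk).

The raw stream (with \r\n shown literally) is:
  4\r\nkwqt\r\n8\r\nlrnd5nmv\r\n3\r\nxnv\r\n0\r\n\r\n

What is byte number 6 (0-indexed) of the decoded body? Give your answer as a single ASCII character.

Answer: n

Derivation:
Chunk 1: stream[0..1]='4' size=0x4=4, data at stream[3..7]='kwqt' -> body[0..4], body so far='kwqt'
Chunk 2: stream[9..10]='8' size=0x8=8, data at stream[12..20]='lrnd5nmv' -> body[4..12], body so far='kwqtlrnd5nmv'
Chunk 3: stream[22..23]='3' size=0x3=3, data at stream[25..28]='xnv' -> body[12..15], body so far='kwqtlrnd5nmvxnv'
Chunk 4: stream[30..31]='0' size=0 (terminator). Final body='kwqtlrnd5nmvxnv' (15 bytes)
Body byte 6 = 'n'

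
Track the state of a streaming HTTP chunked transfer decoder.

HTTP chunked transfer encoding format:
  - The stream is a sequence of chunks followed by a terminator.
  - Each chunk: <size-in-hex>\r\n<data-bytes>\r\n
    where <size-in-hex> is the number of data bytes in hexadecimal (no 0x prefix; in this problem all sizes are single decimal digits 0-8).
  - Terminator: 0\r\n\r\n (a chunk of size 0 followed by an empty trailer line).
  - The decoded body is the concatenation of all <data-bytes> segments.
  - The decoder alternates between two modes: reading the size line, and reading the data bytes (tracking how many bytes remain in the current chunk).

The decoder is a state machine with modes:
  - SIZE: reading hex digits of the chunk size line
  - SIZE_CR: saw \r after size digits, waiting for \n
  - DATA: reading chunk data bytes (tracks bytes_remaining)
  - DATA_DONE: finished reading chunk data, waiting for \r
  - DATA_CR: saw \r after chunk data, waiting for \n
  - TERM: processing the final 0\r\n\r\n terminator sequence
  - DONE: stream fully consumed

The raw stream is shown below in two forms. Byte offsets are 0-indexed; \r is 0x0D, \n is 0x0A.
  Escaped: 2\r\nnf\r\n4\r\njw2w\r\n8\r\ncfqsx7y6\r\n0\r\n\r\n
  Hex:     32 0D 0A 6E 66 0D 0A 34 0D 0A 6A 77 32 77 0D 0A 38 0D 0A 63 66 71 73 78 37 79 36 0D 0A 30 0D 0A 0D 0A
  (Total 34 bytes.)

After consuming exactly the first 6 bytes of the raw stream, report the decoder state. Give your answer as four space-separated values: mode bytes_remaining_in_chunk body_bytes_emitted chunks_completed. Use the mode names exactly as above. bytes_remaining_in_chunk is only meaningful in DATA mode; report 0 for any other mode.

Byte 0 = '2': mode=SIZE remaining=0 emitted=0 chunks_done=0
Byte 1 = 0x0D: mode=SIZE_CR remaining=0 emitted=0 chunks_done=0
Byte 2 = 0x0A: mode=DATA remaining=2 emitted=0 chunks_done=0
Byte 3 = 'n': mode=DATA remaining=1 emitted=1 chunks_done=0
Byte 4 = 'f': mode=DATA_DONE remaining=0 emitted=2 chunks_done=0
Byte 5 = 0x0D: mode=DATA_CR remaining=0 emitted=2 chunks_done=0

Answer: DATA_CR 0 2 0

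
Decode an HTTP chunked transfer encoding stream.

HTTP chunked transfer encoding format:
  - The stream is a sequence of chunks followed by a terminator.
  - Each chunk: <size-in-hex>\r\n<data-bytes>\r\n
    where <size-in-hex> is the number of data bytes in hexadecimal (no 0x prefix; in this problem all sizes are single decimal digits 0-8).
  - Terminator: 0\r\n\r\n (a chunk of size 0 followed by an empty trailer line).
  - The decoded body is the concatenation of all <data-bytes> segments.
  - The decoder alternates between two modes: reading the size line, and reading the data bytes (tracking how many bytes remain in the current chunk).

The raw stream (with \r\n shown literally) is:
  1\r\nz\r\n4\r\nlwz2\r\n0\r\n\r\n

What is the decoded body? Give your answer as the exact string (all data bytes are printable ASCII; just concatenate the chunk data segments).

Chunk 1: stream[0..1]='1' size=0x1=1, data at stream[3..4]='z' -> body[0..1], body so far='z'
Chunk 2: stream[6..7]='4' size=0x4=4, data at stream[9..13]='lwz2' -> body[1..5], body so far='zlwz2'
Chunk 3: stream[15..16]='0' size=0 (terminator). Final body='zlwz2' (5 bytes)

Answer: zlwz2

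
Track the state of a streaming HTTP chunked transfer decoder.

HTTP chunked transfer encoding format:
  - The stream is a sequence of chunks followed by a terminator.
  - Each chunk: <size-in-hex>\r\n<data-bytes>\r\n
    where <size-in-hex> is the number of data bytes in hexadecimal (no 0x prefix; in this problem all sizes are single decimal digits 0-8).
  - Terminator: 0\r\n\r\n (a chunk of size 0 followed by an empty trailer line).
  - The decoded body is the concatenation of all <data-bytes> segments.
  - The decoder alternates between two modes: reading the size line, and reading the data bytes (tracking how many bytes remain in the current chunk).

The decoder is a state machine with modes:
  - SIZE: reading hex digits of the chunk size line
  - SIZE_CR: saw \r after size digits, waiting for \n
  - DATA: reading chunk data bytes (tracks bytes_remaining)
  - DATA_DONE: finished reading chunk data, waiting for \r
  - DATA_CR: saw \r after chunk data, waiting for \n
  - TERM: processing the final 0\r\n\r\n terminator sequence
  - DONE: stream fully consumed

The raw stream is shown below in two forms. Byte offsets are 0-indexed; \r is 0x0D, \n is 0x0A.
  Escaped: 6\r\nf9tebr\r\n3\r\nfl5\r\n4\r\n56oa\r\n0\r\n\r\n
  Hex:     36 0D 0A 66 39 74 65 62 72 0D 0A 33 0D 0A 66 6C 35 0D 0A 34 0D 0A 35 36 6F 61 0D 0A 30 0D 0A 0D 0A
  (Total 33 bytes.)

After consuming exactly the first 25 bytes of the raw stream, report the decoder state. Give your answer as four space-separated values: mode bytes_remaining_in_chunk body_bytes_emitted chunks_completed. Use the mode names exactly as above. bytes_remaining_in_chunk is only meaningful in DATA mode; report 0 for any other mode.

Byte 0 = '6': mode=SIZE remaining=0 emitted=0 chunks_done=0
Byte 1 = 0x0D: mode=SIZE_CR remaining=0 emitted=0 chunks_done=0
Byte 2 = 0x0A: mode=DATA remaining=6 emitted=0 chunks_done=0
Byte 3 = 'f': mode=DATA remaining=5 emitted=1 chunks_done=0
Byte 4 = '9': mode=DATA remaining=4 emitted=2 chunks_done=0
Byte 5 = 't': mode=DATA remaining=3 emitted=3 chunks_done=0
Byte 6 = 'e': mode=DATA remaining=2 emitted=4 chunks_done=0
Byte 7 = 'b': mode=DATA remaining=1 emitted=5 chunks_done=0
Byte 8 = 'r': mode=DATA_DONE remaining=0 emitted=6 chunks_done=0
Byte 9 = 0x0D: mode=DATA_CR remaining=0 emitted=6 chunks_done=0
Byte 10 = 0x0A: mode=SIZE remaining=0 emitted=6 chunks_done=1
Byte 11 = '3': mode=SIZE remaining=0 emitted=6 chunks_done=1
Byte 12 = 0x0D: mode=SIZE_CR remaining=0 emitted=6 chunks_done=1
Byte 13 = 0x0A: mode=DATA remaining=3 emitted=6 chunks_done=1
Byte 14 = 'f': mode=DATA remaining=2 emitted=7 chunks_done=1
Byte 15 = 'l': mode=DATA remaining=1 emitted=8 chunks_done=1
Byte 16 = '5': mode=DATA_DONE remaining=0 emitted=9 chunks_done=1
Byte 17 = 0x0D: mode=DATA_CR remaining=0 emitted=9 chunks_done=1
Byte 18 = 0x0A: mode=SIZE remaining=0 emitted=9 chunks_done=2
Byte 19 = '4': mode=SIZE remaining=0 emitted=9 chunks_done=2
Byte 20 = 0x0D: mode=SIZE_CR remaining=0 emitted=9 chunks_done=2
Byte 21 = 0x0A: mode=DATA remaining=4 emitted=9 chunks_done=2
Byte 22 = '5': mode=DATA remaining=3 emitted=10 chunks_done=2
Byte 23 = '6': mode=DATA remaining=2 emitted=11 chunks_done=2
Byte 24 = 'o': mode=DATA remaining=1 emitted=12 chunks_done=2

Answer: DATA 1 12 2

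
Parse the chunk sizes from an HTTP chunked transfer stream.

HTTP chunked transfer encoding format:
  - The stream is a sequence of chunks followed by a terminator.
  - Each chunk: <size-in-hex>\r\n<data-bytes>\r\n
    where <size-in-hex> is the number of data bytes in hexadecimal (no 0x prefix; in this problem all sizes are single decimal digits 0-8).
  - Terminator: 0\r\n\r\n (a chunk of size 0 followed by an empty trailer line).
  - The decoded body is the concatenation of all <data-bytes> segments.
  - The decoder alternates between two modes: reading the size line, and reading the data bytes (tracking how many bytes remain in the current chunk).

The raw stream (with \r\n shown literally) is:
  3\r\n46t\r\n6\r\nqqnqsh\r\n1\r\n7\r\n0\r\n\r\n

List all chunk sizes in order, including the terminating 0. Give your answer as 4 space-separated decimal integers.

Chunk 1: stream[0..1]='3' size=0x3=3, data at stream[3..6]='46t' -> body[0..3], body so far='46t'
Chunk 2: stream[8..9]='6' size=0x6=6, data at stream[11..17]='qqnqsh' -> body[3..9], body so far='46tqqnqsh'
Chunk 3: stream[19..20]='1' size=0x1=1, data at stream[22..23]='7' -> body[9..10], body so far='46tqqnqsh7'
Chunk 4: stream[25..26]='0' size=0 (terminator). Final body='46tqqnqsh7' (10 bytes)

Answer: 3 6 1 0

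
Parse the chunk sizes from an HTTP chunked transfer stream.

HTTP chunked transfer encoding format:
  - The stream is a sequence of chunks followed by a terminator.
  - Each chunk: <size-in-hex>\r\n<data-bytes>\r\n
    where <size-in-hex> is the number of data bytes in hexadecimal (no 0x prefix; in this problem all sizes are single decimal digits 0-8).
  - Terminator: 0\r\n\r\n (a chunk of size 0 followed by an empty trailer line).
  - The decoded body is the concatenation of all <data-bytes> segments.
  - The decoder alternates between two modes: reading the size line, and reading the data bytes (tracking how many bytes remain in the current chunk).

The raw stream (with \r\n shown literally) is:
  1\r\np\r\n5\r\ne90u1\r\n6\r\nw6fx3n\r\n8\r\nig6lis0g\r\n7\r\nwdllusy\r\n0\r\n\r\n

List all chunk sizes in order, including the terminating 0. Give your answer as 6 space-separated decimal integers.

Chunk 1: stream[0..1]='1' size=0x1=1, data at stream[3..4]='p' -> body[0..1], body so far='p'
Chunk 2: stream[6..7]='5' size=0x5=5, data at stream[9..14]='e90u1' -> body[1..6], body so far='pe90u1'
Chunk 3: stream[16..17]='6' size=0x6=6, data at stream[19..25]='w6fx3n' -> body[6..12], body so far='pe90u1w6fx3n'
Chunk 4: stream[27..28]='8' size=0x8=8, data at stream[30..38]='ig6lis0g' -> body[12..20], body so far='pe90u1w6fx3nig6lis0g'
Chunk 5: stream[40..41]='7' size=0x7=7, data at stream[43..50]='wdllusy' -> body[20..27], body so far='pe90u1w6fx3nig6lis0gwdllusy'
Chunk 6: stream[52..53]='0' size=0 (terminator). Final body='pe90u1w6fx3nig6lis0gwdllusy' (27 bytes)

Answer: 1 5 6 8 7 0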